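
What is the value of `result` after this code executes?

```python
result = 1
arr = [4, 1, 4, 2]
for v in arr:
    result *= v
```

Let's trace through this code step by step.

Initialize: result = 1
Initialize: arr = [4, 1, 4, 2]
Entering loop: for v in arr:

After execution: result = 32
32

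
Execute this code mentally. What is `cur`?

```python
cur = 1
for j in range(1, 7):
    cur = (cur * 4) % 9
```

Let's trace through this code step by step.

Initialize: cur = 1
Entering loop: for j in range(1, 7):

After execution: cur = 1
1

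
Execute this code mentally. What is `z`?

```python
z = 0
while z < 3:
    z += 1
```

Let's trace through this code step by step.

Initialize: z = 0
Entering loop: while z < 3:

After execution: z = 3
3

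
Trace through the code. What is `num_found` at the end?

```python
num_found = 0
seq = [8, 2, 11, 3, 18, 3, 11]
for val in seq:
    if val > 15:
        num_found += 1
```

Let's trace through this code step by step.

Initialize: num_found = 0
Initialize: seq = [8, 2, 11, 3, 18, 3, 11]
Entering loop: for val in seq:

After execution: num_found = 1
1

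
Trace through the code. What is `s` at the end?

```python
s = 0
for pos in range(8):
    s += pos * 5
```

Let's trace through this code step by step.

Initialize: s = 0
Entering loop: for pos in range(8):

After execution: s = 140
140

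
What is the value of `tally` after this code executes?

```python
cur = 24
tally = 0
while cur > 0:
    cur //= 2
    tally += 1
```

Let's trace through this code step by step.

Initialize: cur = 24
Initialize: tally = 0
Entering loop: while cur > 0:

After execution: tally = 5
5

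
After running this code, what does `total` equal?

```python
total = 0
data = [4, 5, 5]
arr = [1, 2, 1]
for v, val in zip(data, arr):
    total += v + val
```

Let's trace through this code step by step.

Initialize: total = 0
Initialize: data = [4, 5, 5]
Initialize: arr = [1, 2, 1]
Entering loop: for v, val in zip(data, arr):

After execution: total = 18
18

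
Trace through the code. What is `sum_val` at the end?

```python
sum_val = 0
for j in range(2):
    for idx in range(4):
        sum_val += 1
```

Let's trace through this code step by step.

Initialize: sum_val = 0
Entering loop: for j in range(2):

After execution: sum_val = 8
8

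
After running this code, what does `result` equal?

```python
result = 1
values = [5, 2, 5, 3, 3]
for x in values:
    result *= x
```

Let's trace through this code step by step.

Initialize: result = 1
Initialize: values = [5, 2, 5, 3, 3]
Entering loop: for x in values:

After execution: result = 450
450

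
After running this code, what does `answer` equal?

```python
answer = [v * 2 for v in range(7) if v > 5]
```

Let's trace through this code step by step.

Initialize: answer = [v * 2 for v in range(7) if v > 5]

After execution: answer = [12]
[12]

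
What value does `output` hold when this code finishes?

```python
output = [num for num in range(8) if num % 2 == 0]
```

Let's trace through this code step by step.

Initialize: output = [num for num in range(8) if num % 2 == 0]

After execution: output = [0, 2, 4, 6]
[0, 2, 4, 6]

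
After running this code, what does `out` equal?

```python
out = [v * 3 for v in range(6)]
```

Let's trace through this code step by step.

Initialize: out = [v * 3 for v in range(6)]

After execution: out = [0, 3, 6, 9, 12, 15]
[0, 3, 6, 9, 12, 15]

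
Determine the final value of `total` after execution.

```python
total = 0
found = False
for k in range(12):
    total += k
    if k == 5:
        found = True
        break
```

Let's trace through this code step by step.

Initialize: total = 0
Initialize: found = False
Entering loop: for k in range(12):

After execution: total = 15
15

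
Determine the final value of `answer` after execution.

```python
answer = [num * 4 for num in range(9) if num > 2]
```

Let's trace through this code step by step.

Initialize: answer = [num * 4 for num in range(9) if num > 2]

After execution: answer = [12, 16, 20, 24, 28, 32]
[12, 16, 20, 24, 28, 32]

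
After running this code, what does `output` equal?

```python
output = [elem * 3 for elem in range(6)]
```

Let's trace through this code step by step.

Initialize: output = [elem * 3 for elem in range(6)]

After execution: output = [0, 3, 6, 9, 12, 15]
[0, 3, 6, 9, 12, 15]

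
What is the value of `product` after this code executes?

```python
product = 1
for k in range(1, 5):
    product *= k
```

Let's trace through this code step by step.

Initialize: product = 1
Entering loop: for k in range(1, 5):

After execution: product = 24
24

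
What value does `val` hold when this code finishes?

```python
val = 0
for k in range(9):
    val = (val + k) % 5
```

Let's trace through this code step by step.

Initialize: val = 0
Entering loop: for k in range(9):

After execution: val = 1
1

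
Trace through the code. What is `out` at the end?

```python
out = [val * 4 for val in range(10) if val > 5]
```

Let's trace through this code step by step.

Initialize: out = [val * 4 for val in range(10) if val > 5]

After execution: out = [24, 28, 32, 36]
[24, 28, 32, 36]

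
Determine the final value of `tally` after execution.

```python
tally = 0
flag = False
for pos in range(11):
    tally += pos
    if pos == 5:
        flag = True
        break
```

Let's trace through this code step by step.

Initialize: tally = 0
Initialize: flag = False
Entering loop: for pos in range(11):

After execution: tally = 15
15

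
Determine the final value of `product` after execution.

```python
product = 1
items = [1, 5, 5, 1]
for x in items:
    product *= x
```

Let's trace through this code step by step.

Initialize: product = 1
Initialize: items = [1, 5, 5, 1]
Entering loop: for x in items:

After execution: product = 25
25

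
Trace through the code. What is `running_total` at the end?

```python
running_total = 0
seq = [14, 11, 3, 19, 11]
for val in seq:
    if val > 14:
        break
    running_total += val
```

Let's trace through this code step by step.

Initialize: running_total = 0
Initialize: seq = [14, 11, 3, 19, 11]
Entering loop: for val in seq:

After execution: running_total = 28
28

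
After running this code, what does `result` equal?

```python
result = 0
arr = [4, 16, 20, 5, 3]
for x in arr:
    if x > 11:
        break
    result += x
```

Let's trace through this code step by step.

Initialize: result = 0
Initialize: arr = [4, 16, 20, 5, 3]
Entering loop: for x in arr:

After execution: result = 4
4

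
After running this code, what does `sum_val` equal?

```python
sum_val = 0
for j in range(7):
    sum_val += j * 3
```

Let's trace through this code step by step.

Initialize: sum_val = 0
Entering loop: for j in range(7):

After execution: sum_val = 63
63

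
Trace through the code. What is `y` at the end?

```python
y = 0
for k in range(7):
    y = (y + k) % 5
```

Let's trace through this code step by step.

Initialize: y = 0
Entering loop: for k in range(7):

After execution: y = 1
1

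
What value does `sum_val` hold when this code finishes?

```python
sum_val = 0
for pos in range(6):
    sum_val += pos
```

Let's trace through this code step by step.

Initialize: sum_val = 0
Entering loop: for pos in range(6):

After execution: sum_val = 15
15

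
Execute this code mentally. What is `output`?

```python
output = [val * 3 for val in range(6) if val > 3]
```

Let's trace through this code step by step.

Initialize: output = [val * 3 for val in range(6) if val > 3]

After execution: output = [12, 15]
[12, 15]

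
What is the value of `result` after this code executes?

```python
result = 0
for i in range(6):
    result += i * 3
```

Let's trace through this code step by step.

Initialize: result = 0
Entering loop: for i in range(6):

After execution: result = 45
45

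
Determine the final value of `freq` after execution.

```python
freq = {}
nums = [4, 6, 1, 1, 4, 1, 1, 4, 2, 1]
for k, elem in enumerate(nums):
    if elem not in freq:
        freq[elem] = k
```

Let's trace through this code step by step.

Initialize: freq = {}
Initialize: nums = [4, 6, 1, 1, 4, 1, 1, 4, 2, 1]
Entering loop: for k, elem in enumerate(nums):

After execution: freq = {4: 0, 6: 1, 1: 2, 2: 8}
{4: 0, 6: 1, 1: 2, 2: 8}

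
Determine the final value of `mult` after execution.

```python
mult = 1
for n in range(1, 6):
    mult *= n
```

Let's trace through this code step by step.

Initialize: mult = 1
Entering loop: for n in range(1, 6):

After execution: mult = 120
120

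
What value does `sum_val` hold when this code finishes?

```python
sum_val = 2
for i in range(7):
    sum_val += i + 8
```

Let's trace through this code step by step.

Initialize: sum_val = 2
Entering loop: for i in range(7):

After execution: sum_val = 79
79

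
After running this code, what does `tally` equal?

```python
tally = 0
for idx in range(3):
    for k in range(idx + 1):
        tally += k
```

Let's trace through this code step by step.

Initialize: tally = 0
Entering loop: for idx in range(3):

After execution: tally = 4
4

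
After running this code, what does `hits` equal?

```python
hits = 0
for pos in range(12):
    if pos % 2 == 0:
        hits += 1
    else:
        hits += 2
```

Let's trace through this code step by step.

Initialize: hits = 0
Entering loop: for pos in range(12):

After execution: hits = 18
18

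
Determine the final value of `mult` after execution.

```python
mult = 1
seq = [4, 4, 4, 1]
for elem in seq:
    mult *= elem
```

Let's trace through this code step by step.

Initialize: mult = 1
Initialize: seq = [4, 4, 4, 1]
Entering loop: for elem in seq:

After execution: mult = 64
64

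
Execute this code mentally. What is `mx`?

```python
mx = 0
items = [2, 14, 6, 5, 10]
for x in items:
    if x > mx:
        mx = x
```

Let's trace through this code step by step.

Initialize: mx = 0
Initialize: items = [2, 14, 6, 5, 10]
Entering loop: for x in items:

After execution: mx = 14
14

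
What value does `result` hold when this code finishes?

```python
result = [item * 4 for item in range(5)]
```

Let's trace through this code step by step.

Initialize: result = [item * 4 for item in range(5)]

After execution: result = [0, 4, 8, 12, 16]
[0, 4, 8, 12, 16]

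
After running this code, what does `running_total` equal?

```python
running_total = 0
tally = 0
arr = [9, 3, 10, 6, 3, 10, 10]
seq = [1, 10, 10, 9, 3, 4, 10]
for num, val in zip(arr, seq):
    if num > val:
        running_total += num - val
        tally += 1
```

Let's trace through this code step by step.

Initialize: running_total = 0
Initialize: tally = 0
Initialize: arr = [9, 3, 10, 6, 3, 10, 10]
Initialize: seq = [1, 10, 10, 9, 3, 4, 10]
Entering loop: for num, val in zip(arr, seq):

After execution: running_total = 14
14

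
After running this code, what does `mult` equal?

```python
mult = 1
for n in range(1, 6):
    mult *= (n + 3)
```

Let's trace through this code step by step.

Initialize: mult = 1
Entering loop: for n in range(1, 6):

After execution: mult = 6720
6720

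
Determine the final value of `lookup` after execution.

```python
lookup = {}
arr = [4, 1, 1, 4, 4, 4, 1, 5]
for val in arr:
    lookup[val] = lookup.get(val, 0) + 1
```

Let's trace through this code step by step.

Initialize: lookup = {}
Initialize: arr = [4, 1, 1, 4, 4, 4, 1, 5]
Entering loop: for val in arr:

After execution: lookup = {4: 4, 1: 3, 5: 1}
{4: 4, 1: 3, 5: 1}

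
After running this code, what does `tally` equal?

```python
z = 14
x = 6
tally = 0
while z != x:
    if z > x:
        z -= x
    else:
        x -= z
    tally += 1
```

Let's trace through this code step by step.

Initialize: z = 14
Initialize: x = 6
Initialize: tally = 0
Entering loop: while z != x:

After execution: tally = 4
4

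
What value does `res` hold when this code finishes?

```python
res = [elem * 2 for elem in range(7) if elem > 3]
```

Let's trace through this code step by step.

Initialize: res = [elem * 2 for elem in range(7) if elem > 3]

After execution: res = [8, 10, 12]
[8, 10, 12]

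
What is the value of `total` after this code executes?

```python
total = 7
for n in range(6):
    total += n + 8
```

Let's trace through this code step by step.

Initialize: total = 7
Entering loop: for n in range(6):

After execution: total = 70
70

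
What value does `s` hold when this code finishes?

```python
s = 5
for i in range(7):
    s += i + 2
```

Let's trace through this code step by step.

Initialize: s = 5
Entering loop: for i in range(7):

After execution: s = 40
40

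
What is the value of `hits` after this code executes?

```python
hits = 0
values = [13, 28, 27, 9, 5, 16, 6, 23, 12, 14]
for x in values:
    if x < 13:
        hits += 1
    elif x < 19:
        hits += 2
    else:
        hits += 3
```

Let's trace through this code step by step.

Initialize: hits = 0
Initialize: values = [13, 28, 27, 9, 5, 16, 6, 23, 12, 14]
Entering loop: for x in values:

After execution: hits = 19
19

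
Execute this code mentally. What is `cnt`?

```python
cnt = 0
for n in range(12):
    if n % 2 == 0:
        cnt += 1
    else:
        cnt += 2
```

Let's trace through this code step by step.

Initialize: cnt = 0
Entering loop: for n in range(12):

After execution: cnt = 18
18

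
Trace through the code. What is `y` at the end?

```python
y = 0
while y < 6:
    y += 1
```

Let's trace through this code step by step.

Initialize: y = 0
Entering loop: while y < 6:

After execution: y = 6
6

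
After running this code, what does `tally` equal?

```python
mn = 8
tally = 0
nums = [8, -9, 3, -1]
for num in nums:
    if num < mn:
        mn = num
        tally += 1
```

Let's trace through this code step by step.

Initialize: mn = 8
Initialize: tally = 0
Initialize: nums = [8, -9, 3, -1]
Entering loop: for num in nums:

After execution: tally = 1
1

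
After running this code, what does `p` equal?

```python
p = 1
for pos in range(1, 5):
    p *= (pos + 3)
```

Let's trace through this code step by step.

Initialize: p = 1
Entering loop: for pos in range(1, 5):

After execution: p = 840
840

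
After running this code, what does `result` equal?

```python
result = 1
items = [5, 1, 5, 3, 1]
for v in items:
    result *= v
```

Let's trace through this code step by step.

Initialize: result = 1
Initialize: items = [5, 1, 5, 3, 1]
Entering loop: for v in items:

After execution: result = 75
75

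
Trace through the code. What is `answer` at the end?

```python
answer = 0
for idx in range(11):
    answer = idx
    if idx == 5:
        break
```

Let's trace through this code step by step.

Initialize: answer = 0
Entering loop: for idx in range(11):

After execution: answer = 5
5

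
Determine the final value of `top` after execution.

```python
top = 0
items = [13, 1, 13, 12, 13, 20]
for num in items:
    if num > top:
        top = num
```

Let's trace through this code step by step.

Initialize: top = 0
Initialize: items = [13, 1, 13, 12, 13, 20]
Entering loop: for num in items:

After execution: top = 20
20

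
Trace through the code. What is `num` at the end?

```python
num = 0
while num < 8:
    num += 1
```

Let's trace through this code step by step.

Initialize: num = 0
Entering loop: while num < 8:

After execution: num = 8
8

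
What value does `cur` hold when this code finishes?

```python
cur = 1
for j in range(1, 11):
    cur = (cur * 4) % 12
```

Let's trace through this code step by step.

Initialize: cur = 1
Entering loop: for j in range(1, 11):

After execution: cur = 4
4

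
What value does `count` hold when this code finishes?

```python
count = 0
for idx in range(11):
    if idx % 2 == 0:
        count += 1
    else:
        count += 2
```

Let's trace through this code step by step.

Initialize: count = 0
Entering loop: for idx in range(11):

After execution: count = 16
16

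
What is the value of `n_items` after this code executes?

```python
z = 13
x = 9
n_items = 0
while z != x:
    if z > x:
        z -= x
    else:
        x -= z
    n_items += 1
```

Let's trace through this code step by step.

Initialize: z = 13
Initialize: x = 9
Initialize: n_items = 0
Entering loop: while z != x:

After execution: n_items = 6
6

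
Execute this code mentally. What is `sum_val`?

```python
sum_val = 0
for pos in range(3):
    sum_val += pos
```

Let's trace through this code step by step.

Initialize: sum_val = 0
Entering loop: for pos in range(3):

After execution: sum_val = 3
3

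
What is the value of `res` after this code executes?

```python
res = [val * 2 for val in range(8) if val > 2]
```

Let's trace through this code step by step.

Initialize: res = [val * 2 for val in range(8) if val > 2]

After execution: res = [6, 8, 10, 12, 14]
[6, 8, 10, 12, 14]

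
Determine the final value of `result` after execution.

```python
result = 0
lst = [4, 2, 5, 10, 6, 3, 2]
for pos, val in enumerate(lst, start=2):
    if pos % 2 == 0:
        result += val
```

Let's trace through this code step by step.

Initialize: result = 0
Initialize: lst = [4, 2, 5, 10, 6, 3, 2]
Entering loop: for pos, val in enumerate(lst, start=2):

After execution: result = 17
17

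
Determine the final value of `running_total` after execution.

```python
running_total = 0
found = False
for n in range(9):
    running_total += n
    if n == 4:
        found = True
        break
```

Let's trace through this code step by step.

Initialize: running_total = 0
Initialize: found = False
Entering loop: for n in range(9):

After execution: running_total = 10
10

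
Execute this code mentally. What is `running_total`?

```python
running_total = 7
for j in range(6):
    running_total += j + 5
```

Let's trace through this code step by step.

Initialize: running_total = 7
Entering loop: for j in range(6):

After execution: running_total = 52
52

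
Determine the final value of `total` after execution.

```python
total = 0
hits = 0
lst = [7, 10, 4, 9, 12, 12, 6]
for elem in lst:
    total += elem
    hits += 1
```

Let's trace through this code step by step.

Initialize: total = 0
Initialize: hits = 0
Initialize: lst = [7, 10, 4, 9, 12, 12, 6]
Entering loop: for elem in lst:

After execution: total = 60
60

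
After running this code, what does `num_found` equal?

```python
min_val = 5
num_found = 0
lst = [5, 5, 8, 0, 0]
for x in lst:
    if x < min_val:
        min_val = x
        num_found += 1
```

Let's trace through this code step by step.

Initialize: min_val = 5
Initialize: num_found = 0
Initialize: lst = [5, 5, 8, 0, 0]
Entering loop: for x in lst:

After execution: num_found = 1
1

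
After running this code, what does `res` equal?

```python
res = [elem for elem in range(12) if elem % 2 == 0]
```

Let's trace through this code step by step.

Initialize: res = [elem for elem in range(12) if elem % 2 == 0]

After execution: res = [0, 2, 4, 6, 8, 10]
[0, 2, 4, 6, 8, 10]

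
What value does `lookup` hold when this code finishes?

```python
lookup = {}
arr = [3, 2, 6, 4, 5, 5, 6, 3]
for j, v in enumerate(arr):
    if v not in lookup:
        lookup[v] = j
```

Let's trace through this code step by step.

Initialize: lookup = {}
Initialize: arr = [3, 2, 6, 4, 5, 5, 6, 3]
Entering loop: for j, v in enumerate(arr):

After execution: lookup = {3: 0, 2: 1, 6: 2, 4: 3, 5: 4}
{3: 0, 2: 1, 6: 2, 4: 3, 5: 4}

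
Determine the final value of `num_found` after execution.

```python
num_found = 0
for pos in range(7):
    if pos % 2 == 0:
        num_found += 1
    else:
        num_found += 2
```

Let's trace through this code step by step.

Initialize: num_found = 0
Entering loop: for pos in range(7):

After execution: num_found = 10
10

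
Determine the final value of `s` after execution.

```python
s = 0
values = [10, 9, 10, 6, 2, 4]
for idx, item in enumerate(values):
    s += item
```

Let's trace through this code step by step.

Initialize: s = 0
Initialize: values = [10, 9, 10, 6, 2, 4]
Entering loop: for idx, item in enumerate(values):

After execution: s = 41
41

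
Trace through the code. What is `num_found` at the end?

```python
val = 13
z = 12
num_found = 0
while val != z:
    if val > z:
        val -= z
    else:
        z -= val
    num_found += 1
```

Let's trace through this code step by step.

Initialize: val = 13
Initialize: z = 12
Initialize: num_found = 0
Entering loop: while val != z:

After execution: num_found = 12
12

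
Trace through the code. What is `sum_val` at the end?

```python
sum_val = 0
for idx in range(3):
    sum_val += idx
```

Let's trace through this code step by step.

Initialize: sum_val = 0
Entering loop: for idx in range(3):

After execution: sum_val = 3
3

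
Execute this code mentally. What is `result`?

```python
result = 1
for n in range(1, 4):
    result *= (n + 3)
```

Let's trace through this code step by step.

Initialize: result = 1
Entering loop: for n in range(1, 4):

After execution: result = 120
120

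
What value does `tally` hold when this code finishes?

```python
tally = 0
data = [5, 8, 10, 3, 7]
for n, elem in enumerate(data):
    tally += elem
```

Let's trace through this code step by step.

Initialize: tally = 0
Initialize: data = [5, 8, 10, 3, 7]
Entering loop: for n, elem in enumerate(data):

After execution: tally = 33
33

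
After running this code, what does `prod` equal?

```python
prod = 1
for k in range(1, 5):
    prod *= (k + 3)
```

Let's trace through this code step by step.

Initialize: prod = 1
Entering loop: for k in range(1, 5):

After execution: prod = 840
840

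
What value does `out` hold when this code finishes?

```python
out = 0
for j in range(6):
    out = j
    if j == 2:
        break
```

Let's trace through this code step by step.

Initialize: out = 0
Entering loop: for j in range(6):

After execution: out = 2
2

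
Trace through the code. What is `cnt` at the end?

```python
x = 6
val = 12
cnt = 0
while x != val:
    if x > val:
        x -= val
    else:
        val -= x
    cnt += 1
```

Let's trace through this code step by step.

Initialize: x = 6
Initialize: val = 12
Initialize: cnt = 0
Entering loop: while x != val:

After execution: cnt = 1
1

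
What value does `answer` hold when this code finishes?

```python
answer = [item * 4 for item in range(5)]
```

Let's trace through this code step by step.

Initialize: answer = [item * 4 for item in range(5)]

After execution: answer = [0, 4, 8, 12, 16]
[0, 4, 8, 12, 16]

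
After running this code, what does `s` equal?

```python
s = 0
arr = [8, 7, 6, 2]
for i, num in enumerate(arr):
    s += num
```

Let's trace through this code step by step.

Initialize: s = 0
Initialize: arr = [8, 7, 6, 2]
Entering loop: for i, num in enumerate(arr):

After execution: s = 23
23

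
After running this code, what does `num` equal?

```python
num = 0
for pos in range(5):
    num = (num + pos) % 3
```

Let's trace through this code step by step.

Initialize: num = 0
Entering loop: for pos in range(5):

After execution: num = 1
1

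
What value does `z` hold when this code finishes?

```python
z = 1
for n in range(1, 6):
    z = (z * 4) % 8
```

Let's trace through this code step by step.

Initialize: z = 1
Entering loop: for n in range(1, 6):

After execution: z = 0
0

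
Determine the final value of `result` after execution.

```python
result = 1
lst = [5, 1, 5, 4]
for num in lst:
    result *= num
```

Let's trace through this code step by step.

Initialize: result = 1
Initialize: lst = [5, 1, 5, 4]
Entering loop: for num in lst:

After execution: result = 100
100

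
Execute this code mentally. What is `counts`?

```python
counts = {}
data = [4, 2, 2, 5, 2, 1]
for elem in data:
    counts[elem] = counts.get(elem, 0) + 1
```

Let's trace through this code step by step.

Initialize: counts = {}
Initialize: data = [4, 2, 2, 5, 2, 1]
Entering loop: for elem in data:

After execution: counts = {4: 1, 2: 3, 5: 1, 1: 1}
{4: 1, 2: 3, 5: 1, 1: 1}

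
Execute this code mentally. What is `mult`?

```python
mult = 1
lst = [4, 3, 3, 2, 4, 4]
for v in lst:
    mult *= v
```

Let's trace through this code step by step.

Initialize: mult = 1
Initialize: lst = [4, 3, 3, 2, 4, 4]
Entering loop: for v in lst:

After execution: mult = 1152
1152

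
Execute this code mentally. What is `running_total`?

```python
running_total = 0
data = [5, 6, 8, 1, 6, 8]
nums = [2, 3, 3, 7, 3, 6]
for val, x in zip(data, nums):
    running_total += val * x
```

Let's trace through this code step by step.

Initialize: running_total = 0
Initialize: data = [5, 6, 8, 1, 6, 8]
Initialize: nums = [2, 3, 3, 7, 3, 6]
Entering loop: for val, x in zip(data, nums):

After execution: running_total = 125
125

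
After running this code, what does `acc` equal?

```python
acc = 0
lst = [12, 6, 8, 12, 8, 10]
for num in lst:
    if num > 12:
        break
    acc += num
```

Let's trace through this code step by step.

Initialize: acc = 0
Initialize: lst = [12, 6, 8, 12, 8, 10]
Entering loop: for num in lst:

After execution: acc = 56
56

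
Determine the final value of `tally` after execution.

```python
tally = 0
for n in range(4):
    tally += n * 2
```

Let's trace through this code step by step.

Initialize: tally = 0
Entering loop: for n in range(4):

After execution: tally = 12
12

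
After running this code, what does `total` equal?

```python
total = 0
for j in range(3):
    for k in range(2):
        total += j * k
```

Let's trace through this code step by step.

Initialize: total = 0
Entering loop: for j in range(3):

After execution: total = 3
3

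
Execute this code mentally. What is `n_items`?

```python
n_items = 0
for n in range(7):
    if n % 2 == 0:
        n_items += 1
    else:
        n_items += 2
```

Let's trace through this code step by step.

Initialize: n_items = 0
Entering loop: for n in range(7):

After execution: n_items = 10
10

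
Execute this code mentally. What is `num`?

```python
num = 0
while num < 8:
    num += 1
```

Let's trace through this code step by step.

Initialize: num = 0
Entering loop: while num < 8:

After execution: num = 8
8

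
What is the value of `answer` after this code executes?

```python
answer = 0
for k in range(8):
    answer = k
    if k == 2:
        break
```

Let's trace through this code step by step.

Initialize: answer = 0
Entering loop: for k in range(8):

After execution: answer = 2
2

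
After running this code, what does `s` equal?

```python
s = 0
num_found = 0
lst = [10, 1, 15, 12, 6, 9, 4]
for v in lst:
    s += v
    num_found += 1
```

Let's trace through this code step by step.

Initialize: s = 0
Initialize: num_found = 0
Initialize: lst = [10, 1, 15, 12, 6, 9, 4]
Entering loop: for v in lst:

After execution: s = 57
57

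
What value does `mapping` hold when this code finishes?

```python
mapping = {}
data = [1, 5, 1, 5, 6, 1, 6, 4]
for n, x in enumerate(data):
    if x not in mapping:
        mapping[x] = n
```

Let's trace through this code step by step.

Initialize: mapping = {}
Initialize: data = [1, 5, 1, 5, 6, 1, 6, 4]
Entering loop: for n, x in enumerate(data):

After execution: mapping = {1: 0, 5: 1, 6: 4, 4: 7}
{1: 0, 5: 1, 6: 4, 4: 7}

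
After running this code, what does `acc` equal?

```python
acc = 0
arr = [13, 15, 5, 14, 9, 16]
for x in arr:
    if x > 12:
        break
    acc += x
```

Let's trace through this code step by step.

Initialize: acc = 0
Initialize: arr = [13, 15, 5, 14, 9, 16]
Entering loop: for x in arr:

After execution: acc = 0
0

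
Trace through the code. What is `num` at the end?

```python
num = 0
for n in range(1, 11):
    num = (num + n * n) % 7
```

Let's trace through this code step by step.

Initialize: num = 0
Entering loop: for n in range(1, 11):

After execution: num = 0
0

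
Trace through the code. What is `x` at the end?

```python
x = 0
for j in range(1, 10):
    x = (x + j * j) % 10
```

Let's trace through this code step by step.

Initialize: x = 0
Entering loop: for j in range(1, 10):

After execution: x = 5
5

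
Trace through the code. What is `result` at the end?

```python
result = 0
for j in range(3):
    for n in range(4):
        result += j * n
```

Let's trace through this code step by step.

Initialize: result = 0
Entering loop: for j in range(3):

After execution: result = 18
18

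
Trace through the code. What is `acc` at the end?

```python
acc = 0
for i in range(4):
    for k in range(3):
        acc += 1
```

Let's trace through this code step by step.

Initialize: acc = 0
Entering loop: for i in range(4):

After execution: acc = 12
12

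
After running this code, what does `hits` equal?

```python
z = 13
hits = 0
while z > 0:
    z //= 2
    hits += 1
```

Let's trace through this code step by step.

Initialize: z = 13
Initialize: hits = 0
Entering loop: while z > 0:

After execution: hits = 4
4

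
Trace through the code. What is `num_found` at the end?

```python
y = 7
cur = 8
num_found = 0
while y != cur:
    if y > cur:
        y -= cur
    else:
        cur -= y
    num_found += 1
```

Let's trace through this code step by step.

Initialize: y = 7
Initialize: cur = 8
Initialize: num_found = 0
Entering loop: while y != cur:

After execution: num_found = 7
7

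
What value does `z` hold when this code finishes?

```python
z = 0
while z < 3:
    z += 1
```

Let's trace through this code step by step.

Initialize: z = 0
Entering loop: while z < 3:

After execution: z = 3
3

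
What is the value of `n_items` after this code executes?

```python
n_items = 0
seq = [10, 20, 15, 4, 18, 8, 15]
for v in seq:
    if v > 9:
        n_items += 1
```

Let's trace through this code step by step.

Initialize: n_items = 0
Initialize: seq = [10, 20, 15, 4, 18, 8, 15]
Entering loop: for v in seq:

After execution: n_items = 5
5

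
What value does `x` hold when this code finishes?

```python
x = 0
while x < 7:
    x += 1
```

Let's trace through this code step by step.

Initialize: x = 0
Entering loop: while x < 7:

After execution: x = 7
7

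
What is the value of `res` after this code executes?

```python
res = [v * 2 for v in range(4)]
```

Let's trace through this code step by step.

Initialize: res = [v * 2 for v in range(4)]

After execution: res = [0, 2, 4, 6]
[0, 2, 4, 6]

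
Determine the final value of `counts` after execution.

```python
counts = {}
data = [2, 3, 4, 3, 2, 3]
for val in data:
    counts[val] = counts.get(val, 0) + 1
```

Let's trace through this code step by step.

Initialize: counts = {}
Initialize: data = [2, 3, 4, 3, 2, 3]
Entering loop: for val in data:

After execution: counts = {2: 2, 3: 3, 4: 1}
{2: 2, 3: 3, 4: 1}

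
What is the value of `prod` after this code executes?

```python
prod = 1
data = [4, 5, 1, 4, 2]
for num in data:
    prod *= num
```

Let's trace through this code step by step.

Initialize: prod = 1
Initialize: data = [4, 5, 1, 4, 2]
Entering loop: for num in data:

After execution: prod = 160
160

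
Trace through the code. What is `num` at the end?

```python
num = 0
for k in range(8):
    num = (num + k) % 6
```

Let's trace through this code step by step.

Initialize: num = 0
Entering loop: for k in range(8):

After execution: num = 4
4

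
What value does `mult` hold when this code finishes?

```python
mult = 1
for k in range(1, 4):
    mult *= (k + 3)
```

Let's trace through this code step by step.

Initialize: mult = 1
Entering loop: for k in range(1, 4):

After execution: mult = 120
120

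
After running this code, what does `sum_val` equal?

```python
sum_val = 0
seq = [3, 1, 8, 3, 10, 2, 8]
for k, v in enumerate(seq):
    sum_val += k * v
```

Let's trace through this code step by step.

Initialize: sum_val = 0
Initialize: seq = [3, 1, 8, 3, 10, 2, 8]
Entering loop: for k, v in enumerate(seq):

After execution: sum_val = 124
124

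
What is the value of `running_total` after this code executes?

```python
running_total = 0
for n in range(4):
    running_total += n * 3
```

Let's trace through this code step by step.

Initialize: running_total = 0
Entering loop: for n in range(4):

After execution: running_total = 18
18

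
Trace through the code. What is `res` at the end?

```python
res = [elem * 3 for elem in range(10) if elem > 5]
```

Let's trace through this code step by step.

Initialize: res = [elem * 3 for elem in range(10) if elem > 5]

After execution: res = [18, 21, 24, 27]
[18, 21, 24, 27]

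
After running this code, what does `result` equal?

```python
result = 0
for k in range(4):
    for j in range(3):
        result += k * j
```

Let's trace through this code step by step.

Initialize: result = 0
Entering loop: for k in range(4):

After execution: result = 18
18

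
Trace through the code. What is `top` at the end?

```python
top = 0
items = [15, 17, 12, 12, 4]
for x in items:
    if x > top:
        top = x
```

Let's trace through this code step by step.

Initialize: top = 0
Initialize: items = [15, 17, 12, 12, 4]
Entering loop: for x in items:

After execution: top = 17
17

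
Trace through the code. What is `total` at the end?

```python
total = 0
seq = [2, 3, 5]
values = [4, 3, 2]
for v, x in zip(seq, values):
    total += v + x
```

Let's trace through this code step by step.

Initialize: total = 0
Initialize: seq = [2, 3, 5]
Initialize: values = [4, 3, 2]
Entering loop: for v, x in zip(seq, values):

After execution: total = 19
19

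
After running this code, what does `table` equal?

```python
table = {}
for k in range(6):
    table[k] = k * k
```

Let's trace through this code step by step.

Initialize: table = {}
Entering loop: for k in range(6):

After execution: table = {0: 0, 1: 1, 2: 4, 3: 9, 4: 16, 5: 25}
{0: 0, 1: 1, 2: 4, 3: 9, 4: 16, 5: 25}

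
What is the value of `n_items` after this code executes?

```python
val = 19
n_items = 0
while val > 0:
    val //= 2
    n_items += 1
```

Let's trace through this code step by step.

Initialize: val = 19
Initialize: n_items = 0
Entering loop: while val > 0:

After execution: n_items = 5
5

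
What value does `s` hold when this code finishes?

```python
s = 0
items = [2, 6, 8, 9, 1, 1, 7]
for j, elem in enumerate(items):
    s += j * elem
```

Let's trace through this code step by step.

Initialize: s = 0
Initialize: items = [2, 6, 8, 9, 1, 1, 7]
Entering loop: for j, elem in enumerate(items):

After execution: s = 100
100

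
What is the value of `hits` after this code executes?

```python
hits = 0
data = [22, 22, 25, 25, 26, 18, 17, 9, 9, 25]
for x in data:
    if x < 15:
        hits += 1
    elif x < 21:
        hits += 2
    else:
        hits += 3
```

Let's trace through this code step by step.

Initialize: hits = 0
Initialize: data = [22, 22, 25, 25, 26, 18, 17, 9, 9, 25]
Entering loop: for x in data:

After execution: hits = 24
24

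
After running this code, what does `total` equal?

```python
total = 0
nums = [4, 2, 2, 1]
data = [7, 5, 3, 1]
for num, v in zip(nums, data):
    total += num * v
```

Let's trace through this code step by step.

Initialize: total = 0
Initialize: nums = [4, 2, 2, 1]
Initialize: data = [7, 5, 3, 1]
Entering loop: for num, v in zip(nums, data):

After execution: total = 45
45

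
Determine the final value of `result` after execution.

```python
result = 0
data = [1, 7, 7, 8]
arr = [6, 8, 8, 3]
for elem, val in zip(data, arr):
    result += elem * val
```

Let's trace through this code step by step.

Initialize: result = 0
Initialize: data = [1, 7, 7, 8]
Initialize: arr = [6, 8, 8, 3]
Entering loop: for elem, val in zip(data, arr):

After execution: result = 142
142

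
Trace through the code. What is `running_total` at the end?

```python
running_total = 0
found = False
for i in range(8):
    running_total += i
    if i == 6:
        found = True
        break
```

Let's trace through this code step by step.

Initialize: running_total = 0
Initialize: found = False
Entering loop: for i in range(8):

After execution: running_total = 21
21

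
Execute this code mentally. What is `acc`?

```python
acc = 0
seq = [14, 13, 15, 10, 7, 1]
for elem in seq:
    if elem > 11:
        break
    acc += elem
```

Let's trace through this code step by step.

Initialize: acc = 0
Initialize: seq = [14, 13, 15, 10, 7, 1]
Entering loop: for elem in seq:

After execution: acc = 0
0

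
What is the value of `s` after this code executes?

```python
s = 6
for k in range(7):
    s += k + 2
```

Let's trace through this code step by step.

Initialize: s = 6
Entering loop: for k in range(7):

After execution: s = 41
41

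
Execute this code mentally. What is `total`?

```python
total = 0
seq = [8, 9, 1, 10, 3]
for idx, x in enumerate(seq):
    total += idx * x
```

Let's trace through this code step by step.

Initialize: total = 0
Initialize: seq = [8, 9, 1, 10, 3]
Entering loop: for idx, x in enumerate(seq):

After execution: total = 53
53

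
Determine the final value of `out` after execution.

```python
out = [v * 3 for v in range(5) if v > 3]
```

Let's trace through this code step by step.

Initialize: out = [v * 3 for v in range(5) if v > 3]

After execution: out = [12]
[12]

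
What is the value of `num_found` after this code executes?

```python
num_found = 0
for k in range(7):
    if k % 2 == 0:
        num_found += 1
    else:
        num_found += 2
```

Let's trace through this code step by step.

Initialize: num_found = 0
Entering loop: for k in range(7):

After execution: num_found = 10
10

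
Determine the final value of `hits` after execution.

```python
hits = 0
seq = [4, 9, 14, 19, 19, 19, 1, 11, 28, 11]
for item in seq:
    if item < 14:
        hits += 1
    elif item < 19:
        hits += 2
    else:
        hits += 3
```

Let's trace through this code step by step.

Initialize: hits = 0
Initialize: seq = [4, 9, 14, 19, 19, 19, 1, 11, 28, 11]
Entering loop: for item in seq:

After execution: hits = 19
19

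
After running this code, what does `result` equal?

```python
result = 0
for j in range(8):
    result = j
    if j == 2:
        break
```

Let's trace through this code step by step.

Initialize: result = 0
Entering loop: for j in range(8):

After execution: result = 2
2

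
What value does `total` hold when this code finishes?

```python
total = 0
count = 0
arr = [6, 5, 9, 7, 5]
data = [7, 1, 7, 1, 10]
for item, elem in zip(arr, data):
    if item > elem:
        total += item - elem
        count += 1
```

Let's trace through this code step by step.

Initialize: total = 0
Initialize: count = 0
Initialize: arr = [6, 5, 9, 7, 5]
Initialize: data = [7, 1, 7, 1, 10]
Entering loop: for item, elem in zip(arr, data):

After execution: total = 12
12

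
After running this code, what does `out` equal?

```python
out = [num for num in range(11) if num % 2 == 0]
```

Let's trace through this code step by step.

Initialize: out = [num for num in range(11) if num % 2 == 0]

After execution: out = [0, 2, 4, 6, 8, 10]
[0, 2, 4, 6, 8, 10]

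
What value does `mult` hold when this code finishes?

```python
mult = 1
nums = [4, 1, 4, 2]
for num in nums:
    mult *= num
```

Let's trace through this code step by step.

Initialize: mult = 1
Initialize: nums = [4, 1, 4, 2]
Entering loop: for num in nums:

After execution: mult = 32
32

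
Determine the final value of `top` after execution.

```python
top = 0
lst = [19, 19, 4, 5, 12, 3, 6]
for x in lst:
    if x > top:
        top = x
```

Let's trace through this code step by step.

Initialize: top = 0
Initialize: lst = [19, 19, 4, 5, 12, 3, 6]
Entering loop: for x in lst:

After execution: top = 19
19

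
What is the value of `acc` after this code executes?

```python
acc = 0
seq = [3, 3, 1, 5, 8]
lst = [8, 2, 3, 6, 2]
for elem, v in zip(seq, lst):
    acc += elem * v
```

Let's trace through this code step by step.

Initialize: acc = 0
Initialize: seq = [3, 3, 1, 5, 8]
Initialize: lst = [8, 2, 3, 6, 2]
Entering loop: for elem, v in zip(seq, lst):

After execution: acc = 79
79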